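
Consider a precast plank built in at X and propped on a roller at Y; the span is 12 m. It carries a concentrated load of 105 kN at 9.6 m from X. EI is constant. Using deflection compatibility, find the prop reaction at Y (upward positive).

Choose R_Y as the redundant. The primary structure is the cantilever fixed at X.
Free-end deflection of the primary structure under the applied loading (downward +):
  point load 105 at a = 9.6: Pa²(3L − a)/(6EI) = 42578/EI
Flexibility coefficient — unit upward force at Y: δ_{YY} = L³/(3EI) = 576/EI.
Compatibility at Y: δ_0 − R_Y·δ_{YY} = 0, so R_Y = 42578/576 = 73.92 kN.

R_Y = 73.92 kN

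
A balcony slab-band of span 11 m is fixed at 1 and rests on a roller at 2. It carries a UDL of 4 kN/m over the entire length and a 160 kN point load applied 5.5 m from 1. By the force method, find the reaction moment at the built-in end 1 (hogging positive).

Choose R_2 as the redundant. The primary structure is the cantilever fixed at 1.
Primary-structure tip deflection at 2 by superposition:
  UDL 4: wL⁴/(8EI) = 7320/EI
  point load 160 at a = 5.5: Pa²(3L − a)/(6EI) = 22183/EI
  δ_0 = 29504/EI
Tip deflection under a unit load at 2: L³/(3EI) = 443.7/EI.
Compatibility at 2: δ_0 − R_2·δ_{22} = 0, so R_2 = 29504/443.7 = 66.5 kN.
Moment equilibrium about 1: M_1 = Σ(load moments about 1) − R_2·L = 1122 − 66.5×11 = 390.5 kN·m.

M_1 = 390.5 kN·m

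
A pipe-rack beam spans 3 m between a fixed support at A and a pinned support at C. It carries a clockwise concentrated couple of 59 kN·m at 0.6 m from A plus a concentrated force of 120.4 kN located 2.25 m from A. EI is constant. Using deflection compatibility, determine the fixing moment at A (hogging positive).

M_A = 69.47 kN·m

Release the roller at C. Primary structure: cantilever fixed at A.
Primary-structure tip deflection at C by superposition:
  clockwise couple 59 at a = 0.6: M₀a(2L − a)/(2EI) = 95.58/EI
  point load 120.4 at a = 2.25: Pa²(3L − a)/(6EI) = 685.7/EI
  δ_0 = 781.3/EI
Flexibility coefficient — unit upward force at C: δ_{CC} = L³/(3EI) = 9/EI.
The prop prevents deflection at C: R_C = δ_0/δ_{CC} = 781.3/9 = 86.81 kN.
Moment equilibrium about A: M_A = Σ(load moments about A) − R_C·L = 329.9 − 86.81×3 = 69.47 kN·m.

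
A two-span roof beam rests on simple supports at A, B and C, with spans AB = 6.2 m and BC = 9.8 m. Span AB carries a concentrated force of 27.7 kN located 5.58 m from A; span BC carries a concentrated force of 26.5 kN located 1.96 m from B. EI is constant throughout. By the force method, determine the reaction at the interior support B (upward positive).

R_B = 53.66 kN

Release continuity at B by inserting a hinge; the redundant is the internal moment M_B. The primary structure is two simply-supported spans AB and BC.
Rotations at B on the released spans (each span's end-slope, ×1/EI):
  span AB: point load 27.7 at a = 5.58: Pab(L + a)/(6LEI) = 30.35/EI
  span BC: point load 26.5 at a = 1.96: Pab(L + b)/(6LEI) = 122.2/EI
  relative rotation θ_0 = (30.35 + 122.2)/EI = 152.5/EI
A unit hogging moment at B produces rotation L₁/(3EI) + L₂/(3EI) = 5.333/EI.
Compatibility: M_B·(L₁+L₂)/(3EI) = θ_0, giving M_B = 28.6 kN·m (hogging).
Span AB, ΣM about A with M_B applied at B: R_B^{AB}·6.2 = 154.6 + 28.6, so R_B^{AB} = 29.54 kN and R_A = 27.7 − 29.54 = -1.842 kN.
Span BC, ΣM about C: R_B^{BC}·9.8 = 207.8 + 28.6, so R_B^{BC} = 24.12 kN and R_C = 26.5 − 24.12 = 2.382 kN.
R_B = 29.54 + 24.12 = 53.66 kN.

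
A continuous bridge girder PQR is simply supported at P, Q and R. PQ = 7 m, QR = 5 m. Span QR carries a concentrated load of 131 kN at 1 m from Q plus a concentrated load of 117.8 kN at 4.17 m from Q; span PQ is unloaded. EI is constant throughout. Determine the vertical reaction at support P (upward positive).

Take M_Q as the redundant. Released structure: two simple spans PQ and QR with a hinge at Q.
End slopes at the hinge Q, treating each span as simply supported:
  span QR: point load 131 at a = 1: Pab(L + b)/(6LEI) = 157.2/EI
  span QR: point load 117.8 at a = 4.17: Pab(L + b)/(6LEI) = 79.23/EI
  relative rotation θ_0 = (0 + 236.4)/EI = 236.4/EI
A unit hogging moment at Q produces rotation L₁/(3EI) + L₂/(3EI) = 4/EI.
Compatibility: M_Q·(L₁+L₂)/(3EI) = θ_0, giving M_Q = 59.11 kN·m (hogging).
Span PQ, ΣM about P with M_Q applied at Q: R_Q^{PQ}·7 = 0 + 59.11, so R_Q^{PQ} = 8.444 kN and R_P = 0 − 8.444 = -8.444 kN.

R_P = -8.444 kN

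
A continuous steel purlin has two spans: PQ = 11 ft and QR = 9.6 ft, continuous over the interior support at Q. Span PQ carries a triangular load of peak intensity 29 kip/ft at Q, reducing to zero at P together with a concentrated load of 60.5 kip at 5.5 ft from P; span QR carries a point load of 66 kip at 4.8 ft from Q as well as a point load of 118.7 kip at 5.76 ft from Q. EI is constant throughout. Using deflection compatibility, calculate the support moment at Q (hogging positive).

Insert a hinge at Q; M_Q is the redundant, and each span becomes simply supported.
End slopes at the hinge Q, treating each span as simply supported:
  span PQ: triangular load, peak 29: w₀L³/(45EI) = 857.8/EI
  span PQ: point load 60.5 at a = 5.5: Pab(L + a)/(6LEI) = 457.5/EI
  span QR: point load 66 at a = 4.8: Pab(L + b)/(6LEI) = 380.2/EI
  span QR: point load 118.7 at a = 5.76: Pab(L + b)/(6LEI) = 612.6/EI
  relative rotation θ_0 = (1315 + 992.8)/EI = 2308/EI
A unit hogging moment at Q produces rotation L₁/(3EI) + L₂/(3EI) = 6.867/EI.
Slope continuity at Q: θ_0 = M_Q·6.867/EI, so M_Q = 2308/6.867 = 336.1 kip·ft (hogging).

M_Q = 336.1 kip·ft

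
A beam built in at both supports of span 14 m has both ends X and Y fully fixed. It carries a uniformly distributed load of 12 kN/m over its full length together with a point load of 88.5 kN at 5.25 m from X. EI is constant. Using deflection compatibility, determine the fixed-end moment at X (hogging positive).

M_X = 377.5 kN·m

Release both end moments; the primary structure is a simply-supported span XY with redundants M_X and M_Y.
End rotations of the released simple span under the applied load (×1/EI):
  at X: UDL 12: wL³/(24EI) = 1372/EI
  at Y: UDL 12: wL³/(24EI) = 1372/EI
  at X: point load 88.5 at a = 5.25: Pab(L + b)/(6LEI) = 1101/EI
  at Y: point load 88.5 at a = 5.25: Pab(L + a)/(6LEI) = 931.7/EI
  θ_X0 = 2473/EI,  θ_Y0 = 2304/EI
Flexibility coefficients: a unit moment at one end gives L/(3EI) there and L/(6EI) at the far end, so f₁₁ = f₂₂ = 4.667/EI and f₁₂ = f₂₁ = 2.333/EI.
Compatibility — zero rotation at each built-in end:
  4.667 M_X + 2.333 M_Y = 2473
  2.333 M_X + 4.667 M_Y = 2304
Solving the pair gives M_X = 377.5 kN·m and M_Y = 304.9 kN·m (hogging).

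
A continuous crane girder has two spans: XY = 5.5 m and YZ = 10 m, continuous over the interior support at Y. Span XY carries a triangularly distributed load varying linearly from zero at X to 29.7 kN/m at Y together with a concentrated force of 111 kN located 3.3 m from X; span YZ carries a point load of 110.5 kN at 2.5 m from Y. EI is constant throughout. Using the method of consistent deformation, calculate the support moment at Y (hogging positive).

M_Y = 179.8 kN·m

Insert a hinge at Y; M_Y is the redundant, and each span becomes simply supported.
Discontinuity in slope at Y on the released structure — sum the simple-span end rotations:
  span XY: triangular load, peak 29.7: w₀L³/(45EI) = 109.8/EI
  span XY: point load 111 at a = 3.3: Pab(L + a)/(6LEI) = 214.9/EI
  span YZ: point load 110.5 at a = 2.5: Pab(L + b)/(6LEI) = 604.3/EI
  relative rotation θ_0 = (324.7 + 604.3)/EI = 929/EI
A unit hogging moment at Y produces rotation L₁/(3EI) + L₂/(3EI) = 5.167/EI.
Slope continuity at Y: θ_0 = M_Y·5.167/EI, so M_Y = 929/5.167 = 179.8 kN·m (hogging).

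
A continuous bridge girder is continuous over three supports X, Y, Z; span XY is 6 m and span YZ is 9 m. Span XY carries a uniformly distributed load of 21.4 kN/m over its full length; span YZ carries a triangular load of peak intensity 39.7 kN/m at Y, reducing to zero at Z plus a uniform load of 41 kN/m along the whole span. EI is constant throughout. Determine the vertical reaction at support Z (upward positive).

R_Z = 197.8 kN

Take M_Y as the redundant. Released structure: two simple spans XY and YZ with a hinge at Y.
End slopes at the hinge Y, treating each span as simply supported:
  span XY: UDL 21.4: wL³/(24EI) = 192.6/EI
  span YZ: triangular load, peak 39.7: w₀L³/(45EI) = 643.1/EI
  span YZ: UDL 41: wL³/(24EI) = 1245/EI
  relative rotation θ_0 = (192.6 + 1889)/EI = 2081/EI
A unit hogging moment at Y produces rotation L₁/(3EI) + L₂/(3EI) = 5/EI.
Compatibility: M_Y·(L₁+L₂)/(3EI) = θ_0, giving M_Y = 416.2 kN·m (hogging).
Span YZ, ΣM about Z: R_Y^{YZ}·9 = 2732 + 416.2, so R_Y^{YZ} = 349.8 kN and R_Z = 547.6 − 349.8 = 197.8 kN.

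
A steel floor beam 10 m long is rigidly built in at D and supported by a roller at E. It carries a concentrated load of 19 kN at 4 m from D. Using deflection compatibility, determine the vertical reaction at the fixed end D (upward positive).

R_D = 15.05 kN

Remove the prop at E; the released (primary) structure is a cantilever built in at D.
Primary-structure tip deflection at E by superposition:
  point load 19 at a = 4: Pa²(3L − a)/(6EI) = 1317/EI
Tip deflection under a unit load at E: L³/(3EI) = 333.3/EI.
The prop prevents deflection at E: R_E = δ_0/δ_{EE} = 1317/333.3 = 3.952 kN.
Vertical equilibrium: R_D = ΣP − R_E = 19 − 3.952 = 15.05 kN.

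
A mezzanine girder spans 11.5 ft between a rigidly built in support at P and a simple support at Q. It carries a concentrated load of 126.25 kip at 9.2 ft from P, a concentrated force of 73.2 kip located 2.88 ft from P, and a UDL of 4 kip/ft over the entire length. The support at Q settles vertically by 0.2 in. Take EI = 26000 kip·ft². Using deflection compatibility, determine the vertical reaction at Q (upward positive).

Remove the prop at Q; the released (primary) structure is a cantilever built in at P.
Deflection at Q on the released cantilever, summing each load's contribution:
  point load 126.25 at a = 9.2: Pa²(3L − a)/(6EI) = 45058/EI
  point load 73.2 at a = 2.88: Pa²(3L − a)/(6EI) = 3200/EI
  UDL 4: wL⁴/(8EI) = 8745/EI
  δ_0 = 57003/EI
Tip deflection under a unit load at Q: L³/(3EI) = 507/EI.
With EI = 26000 kip·ft²: δ_0 = 2.1924 ft and δ_{QQ} = 0.019498 ft/kip.
Compatibility — the beam at Q must follow the support down by 0.01667 ft: δ_0 − R_Q·δ_{QQ} = 0.01667, so R_Q = (2.1924 − 0.01667)/0.019498 = 111.6 kip.

R_Q = 111.6 kip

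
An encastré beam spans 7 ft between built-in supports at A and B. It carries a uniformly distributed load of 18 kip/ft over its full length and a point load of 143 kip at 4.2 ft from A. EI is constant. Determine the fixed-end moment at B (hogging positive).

M_B = 217.6 kip·ft

Release both end moments; the primary structure is a simply-supported span AB with redundants M_A and M_B.
Simple-span end rotations at A and B under the given loads:
  at A: UDL 18: wL³/(24EI) = 257.2/EI
  at B: UDL 18: wL³/(24EI) = 257.2/EI
  at A: point load 143 at a = 4.2: Pab(L + b)/(6LEI) = 392.4/EI
  at B: point load 143 at a = 4.2: Pab(L + a)/(6LEI) = 448.4/EI
  θ_A0 = 649.6/EI,  θ_B0 = 705.7/EI
Flexibility coefficients: a unit moment at one end gives L/(3EI) there and L/(6EI) at the far end, so f₁₁ = f₂₂ = 2.333/EI and f₁₂ = f₂₁ = 1.167/EI.
Compatibility — zero rotation at each built-in end:
  2.333 M_A + 1.167 M_B = 649.6
  1.167 M_A + 2.333 M_B = 705.7
Solving the pair gives M_A = 169.6 kip·ft and M_B = 217.6 kip·ft (hogging).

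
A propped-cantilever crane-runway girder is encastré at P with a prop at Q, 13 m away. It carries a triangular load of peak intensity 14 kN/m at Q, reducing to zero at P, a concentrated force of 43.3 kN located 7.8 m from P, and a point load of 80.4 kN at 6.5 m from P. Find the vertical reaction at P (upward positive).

R_P = 120.8 kN

Remove the prop at Q; the released (primary) structure is a cantilever built in at P.
Primary-structure tip deflection at Q by superposition:
  triangular load, peak 14 at the free end: 11w₀L⁴/(120EI) = 36653/EI
  point load 43.3 at a = 7.8: Pa²(3L − a)/(6EI) = 13699/EI
  point load 80.4 at a = 6.5: Pa²(3L − a)/(6EI) = 18400/EI
  δ_0 = 68752/EI
Tip deflection under a unit load at Q: L³/(3EI) = 732.3/EI.
Compatibility at Q: δ_0 − R_Q·δ_{QQ} = 0, so R_Q = 68752/732.3 = 93.88 kN.
Vertical equilibrium: R_P = ΣP − R_Q = 214.7 − 93.88 = 120.8 kN.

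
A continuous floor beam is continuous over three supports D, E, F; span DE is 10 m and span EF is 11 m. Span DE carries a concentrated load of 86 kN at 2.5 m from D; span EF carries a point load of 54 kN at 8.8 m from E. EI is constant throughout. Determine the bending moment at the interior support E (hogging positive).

Release continuity at E by inserting a hinge; the redundant is the internal moment M_E. The primary structure is two simply-supported spans DE and EF.
Discontinuity in slope at E on the released structure — sum the simple-span end rotations:
  span DE: point load 86 at a = 2.5: Pab(L + a)/(6LEI) = 335.9/EI
  span EF: point load 54 at a = 8.8: Pab(L + b)/(6LEI) = 209.1/EI
  relative rotation θ_0 = (335.9 + 209.1)/EI = 545/EI
A unit hogging moment at E produces rotation L₁/(3EI) + L₂/(3EI) = 7/EI.
Compatibility: M_E·(L₁+L₂)/(3EI) = θ_0, giving M_E = 77.86 kN·m (hogging).

M_E = 77.86 kN·m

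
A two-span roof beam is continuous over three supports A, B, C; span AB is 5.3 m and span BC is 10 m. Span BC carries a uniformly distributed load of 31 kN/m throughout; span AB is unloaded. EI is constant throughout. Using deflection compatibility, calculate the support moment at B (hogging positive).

M_B = 253.3 kN·m

Release continuity at B by inserting a hinge; the redundant is the internal moment M_B. The primary structure is two simply-supported spans AB and BC.
Rotations at B on the released spans (each span's end-slope, ×1/EI):
  span BC: UDL 31: wL³/(24EI) = 1292/EI
  relative rotation θ_0 = (0 + 1292)/EI = 1292/EI
A unit hogging moment at B produces rotation L₁/(3EI) + L₂/(3EI) = 5.1/EI.
Slope continuity at B: θ_0 = M_B·5.1/EI, so M_B = 1292/5.1 = 253.3 kN·m (hogging).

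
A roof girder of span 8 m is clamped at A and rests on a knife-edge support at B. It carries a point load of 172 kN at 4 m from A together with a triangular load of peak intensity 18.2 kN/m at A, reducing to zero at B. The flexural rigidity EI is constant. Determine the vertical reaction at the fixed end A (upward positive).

R_A = 176.5 kN

Remove the prop at B; the released (primary) structure is a cantilever built in at A.
Downward deflection at the released point B due to the loads:
  point load 172 at a = 4: Pa²(3L − a)/(6EI) = 9173/EI
  triangular load, peak 18.2 at the fixed end: w₀L⁴/(30EI) = 2485/EI
  δ_0 = 11658/EI
Tip deflection under a unit load at B: L³/(3EI) = 170.7/EI.
The prop prevents deflection at B: R_B = δ_0/δ_{BB} = 11658/170.7 = 68.31 kN.
Vertical equilibrium: R_A = ΣP − R_B = 244.8 − 68.31 = 176.5 kN.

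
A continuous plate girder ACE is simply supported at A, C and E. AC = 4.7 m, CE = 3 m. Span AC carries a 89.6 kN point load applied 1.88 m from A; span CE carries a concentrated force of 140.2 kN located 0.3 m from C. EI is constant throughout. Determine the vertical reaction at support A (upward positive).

Release continuity at C by inserting a hinge; the redundant is the internal moment M_C. The primary structure is two simply-supported spans AC and CE.
End slopes at the hinge C, treating each span as simply supported:
  span AC: point load 89.6 at a = 1.88: Pab(L + a)/(6LEI) = 110.8/EI
  span CE: point load 140.2 at a = 0.3: Pab(L + b)/(6LEI) = 35.96/EI
  relative rotation θ_0 = (110.8 + 35.96)/EI = 146.8/EI
A unit hogging moment at C produces rotation L₁/(3EI) + L₂/(3EI) = 2.567/EI.
Slope continuity at C: θ_0 = M_C·2.567/EI, so M_C = 146.8/2.567 = 57.19 kN·m (hogging).
Span AC, ΣM about A with M_C applied at C: R_C^{AC}·4.7 = 168.4 + 57.19, so R_C^{AC} = 48.01 kN and R_A = 89.6 − 48.01 = 41.59 kN.

R_A = 41.59 kN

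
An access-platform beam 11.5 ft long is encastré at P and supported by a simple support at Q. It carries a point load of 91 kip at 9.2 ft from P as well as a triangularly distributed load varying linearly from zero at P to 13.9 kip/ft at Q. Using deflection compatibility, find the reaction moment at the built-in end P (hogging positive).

Take the reaction at Q as the redundant and release it; the primary structure is a cantilever fixed at P.
Downward deflection at the released point Q due to the loads:
  point load 91 at a = 9.2: Pa²(3L − a)/(6EI) = 32478/EI
  triangular load, peak 13.9 at the free end: 11w₀L⁴/(120EI) = 22285/EI
  δ_0 = 54763/EI
Flexibility coefficient — unit upward force at Q: δ_{QQ} = L³/(3EI) = 507/EI.
The prop prevents deflection at Q: R_Q = δ_0/δ_{QQ} = 54763/507 = 108 kip.
Moment equilibrium about P: M_P = Σ(load moments about P) − R_Q·L = 1450 − 108×11.5 = 207.7 kip·ft.

M_P = 207.7 kip·ft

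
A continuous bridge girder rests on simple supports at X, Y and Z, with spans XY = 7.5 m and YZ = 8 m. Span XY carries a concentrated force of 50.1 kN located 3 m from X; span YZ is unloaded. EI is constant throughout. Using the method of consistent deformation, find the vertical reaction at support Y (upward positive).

Take M_Y as the redundant. Released structure: two simple spans XY and YZ with a hinge at Y.
Discontinuity in slope at Y on the released structure — sum the simple-span end rotations:
  span XY: point load 50.1 at a = 3: Pab(L + a)/(6LEI) = 157.8/EI
  relative rotation θ_0 = (157.8 + 0)/EI = 157.8/EI
A unit hogging moment at Y produces rotation L₁/(3EI) + L₂/(3EI) = 5.167/EI.
Slope continuity at Y: θ_0 = M_Y·5.167/EI, so M_Y = 157.8/5.167 = 30.54 kN·m (hogging).
Span XY, ΣM about X with M_Y applied at Y: R_Y^{XY}·7.5 = 150.3 + 30.54, so R_Y^{XY} = 24.11 kN and R_X = 50.1 − 24.11 = 25.99 kN.
Span YZ, ΣM about Z: R_Y^{YZ}·8 = 0 + 30.54, so R_Y^{YZ} = 3.818 kN and R_Z = 0 − 3.818 = -3.818 kN.
R_Y = 24.11 + 3.818 = 27.93 kN.

R_Y = 27.93 kN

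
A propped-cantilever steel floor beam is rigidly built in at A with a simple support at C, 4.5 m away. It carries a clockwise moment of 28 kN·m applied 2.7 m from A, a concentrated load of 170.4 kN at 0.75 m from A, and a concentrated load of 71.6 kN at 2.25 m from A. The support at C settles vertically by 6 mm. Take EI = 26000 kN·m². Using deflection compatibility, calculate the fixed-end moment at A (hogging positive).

Release the roller at C. Primary structure: cantilever fixed at A.
Free-end deflection of the primary structure under the applied loading (downward +):
  clockwise couple 28 at a = 2.7: M₀a(2L − a)/(2EI) = 238.1/EI
  point load 170.4 at a = 0.75: Pa²(3L − a)/(6EI) = 203.7/EI
  point load 71.6 at a = 2.25: Pa²(3L − a)/(6EI) = 679.6/EI
  δ_0 = 1121/EI
Flexibility coefficient — unit upward force at C: δ_{CC} = L³/(3EI) = 30.38/EI.
With EI = 26000 kN·m²: δ_0 = 0.043133 m and δ_{CC} = 0.001168 m/kN.
Compatibility — the beam at C must follow the support down by 0.006 m: δ_0 − R_C·δ_{CC} = 0.006, so R_C = (0.043133 − 0.006)/0.001168 = 31.78 kN.
Moment equilibrium about A: M_A = Σ(load moments about A) − R_C·L = 316.9 − 31.78×4.5 = 173.9 kN·m.

M_A = 173.9 kN·m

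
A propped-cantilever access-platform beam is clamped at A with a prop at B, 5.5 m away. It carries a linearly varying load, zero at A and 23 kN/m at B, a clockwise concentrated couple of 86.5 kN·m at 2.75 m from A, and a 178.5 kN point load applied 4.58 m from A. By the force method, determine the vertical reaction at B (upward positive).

Release the roller at B. Primary structure: cantilever fixed at A.
Downward deflection at the released point B due to the loads:
  triangular load, peak 23 at the free end: 11w₀L⁴/(120EI) = 1929/EI
  clockwise couple 86.5 at a = 2.75: M₀a(2L − a)/(2EI) = 981.2/EI
  point load 178.5 at a = 4.58: Pa²(3L − a)/(6EI) = 7439/EI
  δ_0 = 10349/EI
Tip deflection under a unit load at B: L³/(3EI) = 55.46/EI.
The prop prevents deflection at B: R_B = δ_0/δ_{BB} = 10349/55.46 = 186.6 kN.

R_B = 186.6 kN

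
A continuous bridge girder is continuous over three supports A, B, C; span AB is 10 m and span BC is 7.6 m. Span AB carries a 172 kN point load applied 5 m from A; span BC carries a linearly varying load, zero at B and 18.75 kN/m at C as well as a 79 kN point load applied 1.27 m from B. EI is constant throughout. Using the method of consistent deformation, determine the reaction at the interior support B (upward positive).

R_B = 232 kN

Insert a hinge at B; M_B is the redundant, and each span becomes simply supported.
Rotations at B on the released spans (each span's end-slope, ×1/EI):
  span AB: point load 172 at a = 5: Pab(L + a)/(6LEI) = 1075/EI
  span BC: triangular load, peak 18.75: 7w₀L³/(360EI) = 160/EI
  span BC: point load 79 at a = 1.27: Pab(L + b)/(6LEI) = 194/EI
  relative rotation θ_0 = (1075 + 354.1)/EI = 1429/EI
A unit hogging moment at B produces rotation L₁/(3EI) + L₂/(3EI) = 5.867/EI.
Slope continuity at B: θ_0 = M_B·5.867/EI, so M_B = 1429/5.867 = 243.6 kN·m (hogging).
Span AB, ΣM about A with M_B applied at B: R_B^{AB}·10 = 860 + 243.6, so R_B^{AB} = 110.4 kN and R_A = 172 − 110.4 = 61.64 kN.
Span BC, ΣM about C: R_B^{BC}·7.6 = 680.6 + 243.6, so R_B^{BC} = 121.6 kN and R_C = 150.2 − 121.6 = 28.65 kN.
R_B = 110.4 + 121.6 = 232 kN.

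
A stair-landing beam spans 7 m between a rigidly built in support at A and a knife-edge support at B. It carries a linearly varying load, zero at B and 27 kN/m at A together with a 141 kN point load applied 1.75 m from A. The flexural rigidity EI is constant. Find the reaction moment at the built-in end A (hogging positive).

Release the roller at B. Primary structure: cantilever fixed at A.
Downward deflection at the released point B due to the loads:
  triangular load, peak 27 at the fixed end: w₀L⁴/(30EI) = 2161/EI
  point load 141 at a = 1.75: Pa²(3L − a)/(6EI) = 1385/EI
  δ_0 = 3546/EI
Tip deflection under a unit load at B: L³/(3EI) = 114.3/EI.
The prop prevents deflection at B: R_B = δ_0/δ_{BB} = 3546/114.3 = 31.02 kN.
Moment equilibrium about A: M_A = Σ(load moments about A) − R_B·L = 467.2 − 31.02×7 = 250.1 kN·m.

M_A = 250.1 kN·m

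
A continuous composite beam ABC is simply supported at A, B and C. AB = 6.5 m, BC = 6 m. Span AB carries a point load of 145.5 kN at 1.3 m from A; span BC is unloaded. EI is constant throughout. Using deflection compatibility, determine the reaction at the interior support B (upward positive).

Insert a hinge at B; M_B is the redundant, and each span becomes simply supported.
Discontinuity in slope at B on the released structure — sum the simple-span end rotations:
  span AB: point load 145.5 at a = 1.3: Pab(L + a)/(6LEI) = 196.7/EI
  relative rotation θ_0 = (196.7 + 0)/EI = 196.7/EI
A unit hogging moment at B produces rotation L₁/(3EI) + L₂/(3EI) = 4.167/EI.
Compatibility: M_B·(L₁+L₂)/(3EI) = θ_0, giving M_B = 47.21 kN·m (hogging).
Span AB, ΣM about A with M_B applied at B: R_B^{AB}·6.5 = 189.2 + 47.21, so R_B^{AB} = 36.36 kN and R_A = 145.5 − 36.36 = 109.1 kN.
Span BC, ΣM about C: R_B^{BC}·6 = 0 + 47.21, so R_B^{BC} = 7.869 kN and R_C = 0 − 7.869 = -7.869 kN.
R_B = 36.36 + 7.869 = 44.23 kN.

R_B = 44.23 kN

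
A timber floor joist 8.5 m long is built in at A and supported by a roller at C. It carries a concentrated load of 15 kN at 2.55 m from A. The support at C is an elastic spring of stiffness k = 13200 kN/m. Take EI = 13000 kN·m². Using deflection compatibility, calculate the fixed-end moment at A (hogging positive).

Remove the prop at C; the released (primary) structure is a cantilever built in at A.
Free-end deflection of the primary structure under the applied loading (downward +):
  point load 15 at a = 2.55: Pa²(3L − a)/(6EI) = 373.1/EI
Tip deflection under a unit load at C: L³/(3EI) = 204.7/EI.
With EI = 13000 kN·m²: δ_0 = 0.028699 m and δ_{CC} = 0.015747 m/kN.
Compatibility — the spring shortens by R_C/k under the reaction it provides: δ_0 − R_C·δ_{CC} = R_C/k. With 1/k = 0.000076 m/kN, R_C = δ_0 / (δ_{CC} + 1/k) = 0.028699 / (0.015747 + 0.000076) = 1.814 kN.
Moment equilibrium about A: M_A = Σ(load moments about A) − R_C·L = 38.25 − 1.814×8.5 = 22.83 kN·m.

M_A = 22.83 kN·m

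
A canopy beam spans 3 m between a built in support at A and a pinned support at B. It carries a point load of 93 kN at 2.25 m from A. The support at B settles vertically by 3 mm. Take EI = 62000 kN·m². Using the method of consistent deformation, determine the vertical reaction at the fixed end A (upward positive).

Take the reaction at B as the redundant and release it; the primary structure is a cantilever fixed at A.
Primary-structure tip deflection at B by superposition:
  point load 93 at a = 2.25: Pa²(3L − a)/(6EI) = 529.7/EI
Flexibility coefficient — unit upward force at B: δ_{BB} = L³/(3EI) = 9/EI.
With EI = 62000 kN·m²: δ_0 = 0.008543 m and δ_{BB} = 0.000145 m/kN.
Compatibility — the beam at B must follow the support down by 0.003 m: δ_0 − R_B·δ_{BB} = 0.003, so R_B = (0.008543 − 0.003)/0.000145 = 38.18 kN.
Vertical equilibrium: R_A = ΣP − R_B = 93 − 38.18 = 54.82 kN.

R_A = 54.82 kN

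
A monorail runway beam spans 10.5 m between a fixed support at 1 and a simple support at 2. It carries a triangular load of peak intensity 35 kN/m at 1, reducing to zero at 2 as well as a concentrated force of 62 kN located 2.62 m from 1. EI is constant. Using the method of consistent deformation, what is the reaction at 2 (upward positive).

R_2 = 42.06 kN

Take the reaction at 2 as the redundant and release it; the primary structure is a cantilever fixed at 1.
Free-end deflection of the primary structure under the applied loading (downward +):
  triangular load, peak 35 at the fixed end: w₀L⁴/(30EI) = 14181/EI
  point load 62 at a = 2.62: Pa²(3L − a)/(6EI) = 2049/EI
  δ_0 = 16229/EI
Flexibility coefficient — unit upward force at 2: δ_{22} = L³/(3EI) = 385.9/EI.
The prop prevents deflection at 2: R_2 = δ_0/δ_{22} = 16229/385.9 = 42.06 kN.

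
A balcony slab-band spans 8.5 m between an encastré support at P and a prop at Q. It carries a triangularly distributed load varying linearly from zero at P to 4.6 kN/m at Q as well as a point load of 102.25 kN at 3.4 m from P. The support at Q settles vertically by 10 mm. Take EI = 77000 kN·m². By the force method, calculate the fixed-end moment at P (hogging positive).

Remove the prop at Q; the released (primary) structure is a cantilever built in at P.
Primary-structure tip deflection at Q by superposition:
  triangular load, peak 4.6 at the free end: 11w₀L⁴/(120EI) = 2201/EI
  point load 102.25 at a = 3.4: Pa²(3L − a)/(6EI) = 4354/EI
  δ_0 = 6555/EI
Tip deflection under a unit load at Q: L³/(3EI) = 204.7/EI.
With EI = 77000 kN·m²: δ_0 = 0.085128 m and δ_{QQ} = 0.002659 m/kN.
Compatibility — the beam at Q must follow the support down by 0.01 m: δ_0 − R_Q·δ_{QQ} = 0.01, so R_Q = (0.085128 − 0.01)/0.002659 = 28.26 kN.
Moment equilibrium about P: M_P = Σ(load moments about P) − R_Q·L = 458.4 − 28.26×8.5 = 218.2 kN·m.

M_P = 218.2 kN·m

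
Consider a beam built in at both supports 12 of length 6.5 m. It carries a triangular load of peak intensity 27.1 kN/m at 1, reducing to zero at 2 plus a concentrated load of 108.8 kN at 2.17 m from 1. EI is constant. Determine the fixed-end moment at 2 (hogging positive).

Release both end moments; the primary structure is a simply-supported span 12 with redundants M_1 and M_2.
On the primary (simply-supported) span, the end slopes from the loading are:
  at 1: triangular load, peak 27.1: w₀L³/(45EI) = 165.4/EI
  at 2: triangular load, peak 27.1: 7w₀L³/(360EI) = 144.7/EI
  at 1: point load 108.8 at a = 2.17: Pab(L + b)/(6LEI) = 283.9/EI
  at 2: point load 108.8 at a = 2.17: Pab(L + a)/(6LEI) = 227.3/EI
  θ_10 = 449.3/EI,  θ_20 = 372/EI
Flexibility coefficients: a unit moment at one end gives L/(3EI) there and L/(6EI) at the far end, so f₁₁ = f₂₂ = 2.167/EI and f₁₂ = f₂₁ = 1.083/EI.
Compatibility — zero rotation at each built-in end:
  2.167 M_1 + 1.083 M_2 = 449.3
  1.083 M_1 + 2.167 M_2 = 372
Solving the pair gives M_1 = 162 kN·m and M_2 = 90.67 kN·m (hogging).

M_2 = 90.67 kN·m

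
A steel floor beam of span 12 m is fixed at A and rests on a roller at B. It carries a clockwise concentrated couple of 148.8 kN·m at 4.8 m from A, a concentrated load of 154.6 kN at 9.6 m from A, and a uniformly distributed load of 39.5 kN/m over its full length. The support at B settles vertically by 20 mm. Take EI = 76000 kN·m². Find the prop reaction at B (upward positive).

R_B = 295.9 kN

Release the roller at B. Primary structure: cantilever fixed at A.
Free-end deflection of the primary structure under the applied loading (downward +):
  clockwise couple 148.8 at a = 4.8: M₀a(2L − a)/(2EI) = 6857/EI
  point load 154.6 at a = 9.6: Pa²(3L − a)/(6EI) = 62691/EI
  UDL 39.5: wL⁴/(8EI) = 102384/EI
  δ_0 = 171932/EI
Flexibility coefficient — unit upward force at B: δ_{BB} = L³/(3EI) = 576/EI.
With EI = 76000 kN·m²: δ_0 = 2.2623 m and δ_{BB} = 0.007579 m/kN.
Compatibility — the beam at B must follow the support down by 0.02 m: δ_0 − R_B·δ_{BB} = 0.02, so R_B = (2.2623 − 0.02)/0.007579 = 295.9 kN.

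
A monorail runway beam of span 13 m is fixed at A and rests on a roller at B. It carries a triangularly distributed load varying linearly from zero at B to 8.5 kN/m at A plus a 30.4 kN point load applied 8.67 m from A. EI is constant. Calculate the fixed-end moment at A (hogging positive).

Take the reaction at B as the redundant and release it; the primary structure is a cantilever fixed at A.
Deflection at B on the released cantilever, summing each load's contribution:
  triangular load, peak 8.5 at the fixed end: w₀L⁴/(30EI) = 8092/EI
  point load 30.4 at a = 8.67: Pa²(3L − a)/(6EI) = 11551/EI
  δ_0 = 19644/EI
Tip deflection under a unit load at B: L³/(3EI) = 732.3/EI.
Compatibility at B: δ_0 − R_B·δ_{BB} = 0, so R_B = 19644/732.3 = 26.82 kN.
Moment equilibrium about A: M_A = Σ(load moments about A) − R_B·L = 503 − 26.82×13 = 154.3 kN·m.

M_A = 154.3 kN·m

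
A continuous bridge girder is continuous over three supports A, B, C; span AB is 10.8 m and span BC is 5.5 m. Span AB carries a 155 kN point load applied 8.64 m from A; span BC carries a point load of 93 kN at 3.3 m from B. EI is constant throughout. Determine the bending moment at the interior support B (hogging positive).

Release continuity at B by inserting a hinge; the redundant is the internal moment M_B. The primary structure is two simply-supported spans AB and BC.
Rotations at B on the released spans (each span's end-slope, ×1/EI):
  span AB: point load 155 at a = 8.64: Pab(L + a)/(6LEI) = 867.8/EI
  span BC: point load 93 at a = 3.3: Pab(L + b)/(6LEI) = 157.5/EI
  relative rotation θ_0 = (867.8 + 157.5)/EI = 1025/EI
A unit hogging moment at B produces rotation L₁/(3EI) + L₂/(3EI) = 5.433/EI.
Compatibility: M_B·(L₁+L₂)/(3EI) = θ_0, giving M_B = 188.7 kN·m (hogging).

M_B = 188.7 kN·m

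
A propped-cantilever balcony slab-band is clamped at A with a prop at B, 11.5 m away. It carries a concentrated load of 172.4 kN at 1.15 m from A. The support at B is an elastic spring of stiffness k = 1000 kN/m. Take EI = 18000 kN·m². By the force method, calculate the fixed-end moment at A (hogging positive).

Release the roller at B. Primary structure: cantilever fixed at A.
Free-end deflection of the primary structure under the applied loading (downward +):
  point load 172.4 at a = 1.15: Pa²(3L − a)/(6EI) = 1267/EI
Flexibility coefficient — unit upward force at B: δ_{BB} = L³/(3EI) = 507/EI.
With EI = 18000 kN·m²: δ_0 = 0.070405 m and δ_{BB} = 0.028164 m/kN.
Compatibility — the spring shortens by R_B/k under the reaction it provides: δ_0 − R_B·δ_{BB} = R_B/k. With 1/k = 0.001 m/kN, R_B = δ_0 / (δ_{BB} + 1/k) = 0.070405 / (0.028164 + 0.001) = 2.414 kN.
Moment equilibrium about A: M_A = Σ(load moments about A) − R_B·L = 198.3 − 2.414×11.5 = 170.5 kN·m.

M_A = 170.5 kN·m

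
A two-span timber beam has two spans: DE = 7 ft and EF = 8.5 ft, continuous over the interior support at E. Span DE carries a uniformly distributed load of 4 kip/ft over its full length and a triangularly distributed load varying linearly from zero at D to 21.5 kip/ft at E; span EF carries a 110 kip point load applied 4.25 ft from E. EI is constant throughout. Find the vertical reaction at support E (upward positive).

R_E = 155.4 kip

Release continuity at E by inserting a hinge; the redundant is the internal moment M_E. The primary structure is two simply-supported spans DE and EF.
Discontinuity in slope at E on the released structure — sum the simple-span end rotations:
  span DE: UDL 4: wL³/(24EI) = 57.17/EI
  span DE: triangular load, peak 21.5: w₀L³/(45EI) = 163.9/EI
  span EF: point load 110 at a = 4.25: Pab(L + b)/(6LEI) = 496.7/EI
  relative rotation θ_0 = (221 + 496.7)/EI = 717.8/EI
A unit hogging moment at E produces rotation L₁/(3EI) + L₂/(3EI) = 5.167/EI.
Compatibility: M_E·(L₁+L₂)/(3EI) = θ_0, giving M_E = 138.9 kip·ft (hogging).
Span DE, ΣM about D with M_E applied at E: R_E^{DE}·7 = 449.2 + 138.9, so R_E^{DE} = 84.01 kip and R_D = 103.2 − 84.01 = 19.24 kip.
Span EF, ΣM about F: R_E^{EF}·8.5 = 467.5 + 138.9, so R_E^{EF} = 71.34 kip and R_F = 110 − 71.34 = 38.66 kip.
R_E = 84.01 + 71.34 = 155.4 kip.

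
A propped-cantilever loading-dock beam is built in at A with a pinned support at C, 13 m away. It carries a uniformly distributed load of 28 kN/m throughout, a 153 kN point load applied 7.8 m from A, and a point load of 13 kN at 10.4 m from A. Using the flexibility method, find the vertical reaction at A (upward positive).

R_A = 318.3 kN

Release the roller at C. Primary structure: cantilever fixed at A.
Free-end deflection of the primary structure under the applied loading (downward +):
  UDL 28: wL⁴/(8EI) = 99964/EI
  point load 153 at a = 7.8: Pa²(3L − a)/(6EI) = 48404/EI
  point load 13 at a = 10.4: Pa²(3L − a)/(6EI) = 6702/EI
  δ_0 = 155070/EI
Tip deflection under a unit load at C: L³/(3EI) = 732.3/EI.
The prop prevents deflection at C: R_C = δ_0/δ_{CC} = 155070/732.3 = 211.7 kN.
Vertical equilibrium: R_A = ΣP − R_C = 530 − 211.7 = 318.3 kN.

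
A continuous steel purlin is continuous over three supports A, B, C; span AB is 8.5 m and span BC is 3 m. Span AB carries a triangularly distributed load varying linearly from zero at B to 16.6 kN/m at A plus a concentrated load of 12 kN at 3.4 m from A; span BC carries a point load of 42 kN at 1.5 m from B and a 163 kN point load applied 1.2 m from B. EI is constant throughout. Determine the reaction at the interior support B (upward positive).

Take M_B as the redundant. Released structure: two simple spans AB and BC with a hinge at B.
Rotations at B on the released spans (each span's end-slope, ×1/EI):
  span AB: triangular load, peak 16.6: 7w₀L³/(360EI) = 198.2/EI
  span AB: point load 12 at a = 3.4: Pab(L + a)/(6LEI) = 48.55/EI
  span BC: point load 42 at a = 1.5: Pab(L + b)/(6LEI) = 23.62/EI
  span BC: point load 163 at a = 1.2: Pab(L + b)/(6LEI) = 93.89/EI
  relative rotation θ_0 = (246.8 + 117.5)/EI = 364.3/EI
A unit hogging moment at B produces rotation L₁/(3EI) + L₂/(3EI) = 3.833/EI.
Slope continuity at B: θ_0 = M_B·3.833/EI, so M_B = 364.3/3.833 = 95.03 kN·m (hogging).
Span AB, ΣM about A with M_B applied at B: R_B^{AB}·8.5 = 240.7 + 95.03, so R_B^{AB} = 39.5 kN and R_A = 82.55 − 39.5 = 43.05 kN.
Span BC, ΣM about C: R_B^{BC}·3 = 356.4 + 95.03, so R_B^{BC} = 150.5 kN and R_C = 205 − 150.5 = 54.52 kN.
R_B = 39.5 + 150.5 = 190 kN.

R_B = 190 kN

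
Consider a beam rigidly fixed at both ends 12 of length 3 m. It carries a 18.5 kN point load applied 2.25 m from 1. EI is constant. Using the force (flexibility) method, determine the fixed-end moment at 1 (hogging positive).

Take the two fixed-end moments M_1, M_2 as redundants; the released structure is the simple span 12.
On the primary (simply-supported) span, the end slopes from the loading are:
  at 1: point load 18.5 at a = 2.25: Pab(L + b)/(6LEI) = 6.504/EI
  at 2: point load 18.5 at a = 2.25: Pab(L + a)/(6LEI) = 9.105/EI
  θ_10 = 6.504/EI,  θ_20 = 9.105/EI
Flexibility coefficients: a unit moment at one end gives L/(3EI) there and L/(6EI) at the far end, so f₁₁ = f₂₂ = 1/EI and f₁₂ = f₂₁ = 0.5/EI.
Compatibility — zero rotation at each built-in end:
  1 M_1 + 0.5 M_2 = 6.504
  0.5 M_1 + 1 M_2 = 9.105
Solving the pair gives M_1 = 2.602 kN·m and M_2 = 7.805 kN·m (hogging).

M_1 = 2.602 kN·m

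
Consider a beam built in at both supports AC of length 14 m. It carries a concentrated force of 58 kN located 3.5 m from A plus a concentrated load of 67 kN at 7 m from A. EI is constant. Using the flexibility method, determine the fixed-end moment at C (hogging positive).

Take the two fixed-end moments M_A, M_C as redundants; the released structure is the simple span AC.
On the primary (simply-supported) span, the end slopes from the loading are:
  at A: point load 58 at a = 3.5: Pab(L + b)/(6LEI) = 621.7/EI
  at C: point load 58 at a = 3.5: Pab(L + a)/(6LEI) = 444.1/EI
  at A: point load 67 at a = 7: Pab(L + b)/(6LEI) = 820.8/EI
  at C: point load 67 at a = 7: Pab(L + a)/(6LEI) = 820.8/EI
  θ_A0 = 1442/EI,  θ_C0 = 1265/EI
Flexibility coefficients: a unit moment at one end gives L/(3EI) there and L/(6EI) at the far end, so f₁₁ = f₂₂ = 4.667/EI and f₁₂ = f₂₁ = 2.333/EI.
Compatibility — zero rotation at each built-in end:
  4.667 M_A + 2.333 M_C = 1442
  2.333 M_A + 4.667 M_C = 1265
Solving the pair gives M_A = 231.4 kN·m and M_C = 155.3 kN·m (hogging).

M_C = 155.3 kN·m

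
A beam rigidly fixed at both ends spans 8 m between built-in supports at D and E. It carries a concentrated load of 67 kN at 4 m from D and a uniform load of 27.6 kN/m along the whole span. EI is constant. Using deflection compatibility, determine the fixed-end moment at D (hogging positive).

M_D = 214.2 kN·m

Release both end moments; the primary structure is a simply-supported span DE with redundants M_D and M_E.
Simple-span end rotations at D and E under the given loads:
  at D: point load 67 at a = 4: Pab(L + b)/(6LEI) = 268/EI
  at E: point load 67 at a = 4: Pab(L + a)/(6LEI) = 268/EI
  at D: UDL 27.6: wL³/(24EI) = 588.8/EI
  at E: UDL 27.6: wL³/(24EI) = 588.8/EI
  θ_D0 = 856.8/EI,  θ_E0 = 856.8/EI
Flexibility coefficients: a unit moment at one end gives L/(3EI) there and L/(6EI) at the far end, so f₁₁ = f₂₂ = 2.667/EI and f₁₂ = f₂₁ = 1.333/EI.
Compatibility — zero rotation at each built-in end:
  2.667 M_D + 1.333 M_E = 856.8
  1.333 M_D + 2.667 M_E = 856.8
Solving the pair gives M_D = 214.2 kN·m and M_E = 214.2 kN·m (hogging).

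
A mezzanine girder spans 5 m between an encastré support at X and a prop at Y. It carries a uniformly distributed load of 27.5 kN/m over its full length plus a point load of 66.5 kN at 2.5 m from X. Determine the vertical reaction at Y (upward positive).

Remove the prop at Y; the released (primary) structure is a cantilever built in at X.
Deflection at Y on the released cantilever, summing each load's contribution:
  UDL 27.5: wL⁴/(8EI) = 2148/EI
  point load 66.5 at a = 2.5: Pa²(3L − a)/(6EI) = 865.9/EI
  δ_0 = 3014/EI
Flexibility coefficient — unit upward force at Y: δ_{YY} = L³/(3EI) = 41.67/EI.
The prop prevents deflection at Y: R_Y = δ_0/δ_{YY} = 3014/41.67 = 72.34 kN.

R_Y = 72.34 kN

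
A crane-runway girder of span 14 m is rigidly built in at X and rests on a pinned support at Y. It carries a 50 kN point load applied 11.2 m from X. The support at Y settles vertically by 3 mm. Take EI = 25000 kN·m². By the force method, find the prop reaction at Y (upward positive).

R_Y = 35.12 kN

Choose R_Y as the redundant. The primary structure is the cantilever fixed at X.
Primary-structure tip deflection at Y by superposition:
  point load 50 at a = 11.2: Pa²(3L − a)/(6EI) = 32196/EI
Flexibility coefficient — unit upward force at Y: δ_{YY} = L³/(3EI) = 914.7/EI.
With EI = 25000 kN·m²: δ_0 = 1.2879 m and δ_{YY} = 0.036587 m/kN.
Compatibility — the beam at Y must follow the support down by 0.003 m: δ_0 − R_Y·δ_{YY} = 0.003, so R_Y = (1.2879 − 0.003)/0.036587 = 35.12 kN.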